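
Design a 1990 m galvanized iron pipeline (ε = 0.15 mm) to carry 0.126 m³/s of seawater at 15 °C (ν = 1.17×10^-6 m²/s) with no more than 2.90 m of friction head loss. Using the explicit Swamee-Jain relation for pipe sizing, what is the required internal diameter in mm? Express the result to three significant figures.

Swamee-Jain (Type III): D = 0.66·[ε^1.25·(LQ²/(gh_f))^4.75 + ν·Q^9.4·(L/(gh_f))^5.2]^0.04
LQ²/(gh_f) = 1.111; L/(gh_f) = 69.95
Term 1 = ε^1.25·(…)^4.75 = 2.73×10^-5; Term 2 = ν·Q^9.4·(…)^5.2 = 1.60×10^-5
D = 0.66·(2.73×10^-5 + 1.60×10^-5)^0.04 = 0.4416 m = 442 mm
Check: V = 0.823 m/s, Re = 3.11×10^5, f = 0.01728, h_f = 2.69 m ≈ 2.90 m ✓

D ≈ 442 mm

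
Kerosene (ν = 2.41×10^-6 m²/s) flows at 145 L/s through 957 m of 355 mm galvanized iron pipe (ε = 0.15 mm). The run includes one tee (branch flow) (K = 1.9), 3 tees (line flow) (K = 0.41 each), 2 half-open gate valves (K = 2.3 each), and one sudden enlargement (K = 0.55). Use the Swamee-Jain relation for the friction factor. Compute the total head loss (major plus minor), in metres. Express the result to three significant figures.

H_L ≈ 6.33 m

V = 4Q/(πD²) = 1.465 m/s; V²/2g = 0.1094 m
Re = 2.16×10^5, ε/D = 4.23×10^-4 → f = 0.01838 (Swamee-Jain)
Major: h_f = f(L/D)·V²/2g = 0.01838·2696·0.1094 = 5.419 m
Minor: ΣK = 8.28; h_m = ΣK·V²/2g = 0.9057 m
Total H_L = 5.419 + 0.9057 = 6.325 m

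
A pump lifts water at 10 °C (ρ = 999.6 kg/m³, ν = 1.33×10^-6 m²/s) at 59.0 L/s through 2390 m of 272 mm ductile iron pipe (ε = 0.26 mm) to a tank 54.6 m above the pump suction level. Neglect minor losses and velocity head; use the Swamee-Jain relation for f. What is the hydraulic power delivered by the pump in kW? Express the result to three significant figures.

V = 4Q/(πD²) = 1.015 m/s; Re = 2.08×10^5; ε/D = 9.56×10^-4; f = 0.02097
h_f = f(L/D)V²/2g = 9.681 m
Total head H = z + h_f = 54.6 + 9.681 = 64.28 m
P_hyd = ρgQH = 999.6·9.81·0.0590·64.28 = 37.19 kW

P_hyd ≈ 37.2 kW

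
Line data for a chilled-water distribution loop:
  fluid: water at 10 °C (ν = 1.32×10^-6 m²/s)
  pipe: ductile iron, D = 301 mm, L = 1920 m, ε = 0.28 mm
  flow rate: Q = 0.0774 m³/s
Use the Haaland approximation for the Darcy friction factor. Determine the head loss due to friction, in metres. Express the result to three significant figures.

V = 4Q/(πD²) = 4·0.0774/(π·0.301²) = 1.088 m/s
Re = VD/ν = 1.088·0.301/1.32×10^-6 = 2.48×10^5 → turbulent
ε/D = 0.28/301 = 9.30×10^-4
Haaland: f = 0.02040
h_f = f(L/D)V²/(2g) = 0.02040·(1920/0.301)·1.088²/(2·9.81) = 7.846 m

h_f ≈ 7.85 m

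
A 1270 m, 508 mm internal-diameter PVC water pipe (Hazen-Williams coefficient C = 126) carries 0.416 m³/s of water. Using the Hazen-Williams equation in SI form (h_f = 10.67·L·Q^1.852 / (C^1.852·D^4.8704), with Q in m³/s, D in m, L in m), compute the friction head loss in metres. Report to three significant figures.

h_f = 10.67·1270·0.416^1.852 / (126^1.852·0.508^4.8704) = 9.315 m

h_f ≈ 9.32 m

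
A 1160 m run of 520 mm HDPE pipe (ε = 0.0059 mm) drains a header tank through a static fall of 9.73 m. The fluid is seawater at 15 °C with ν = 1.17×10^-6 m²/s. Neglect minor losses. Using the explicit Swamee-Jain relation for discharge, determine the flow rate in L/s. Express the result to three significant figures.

Q ≈ 578 L/s

Swamee-Jain (Type II): Q = -0.965·√(gD⁵h_f/L)·ln[ε/(3.7D) + √(3.17ν²L/(gD³h_f))]
√(gD⁵h_f/L) = √(9.81·0.520⁵·9.73/1160) = 0.05593
ε/(3.7D) = 3.07×10^-6; √(3.17ν²L/(gD³h_f)) = 1.94×10^-5
Q = -0.965·0.05593·ln(2.243×10^-5) = 0.5778 m³/s
Check: V = 2.72 m/s, Re = 1.21×10^6, f = 0.01156, h_f = 9.73 m ≈ 9.73 m ✓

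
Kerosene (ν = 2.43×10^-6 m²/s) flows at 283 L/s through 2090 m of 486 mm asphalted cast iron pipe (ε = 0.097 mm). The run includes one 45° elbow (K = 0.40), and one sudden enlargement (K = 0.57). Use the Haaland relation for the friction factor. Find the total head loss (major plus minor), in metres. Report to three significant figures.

V = 4Q/(πD²) = 1.526 m/s; V²/2g = 0.1186 m
Re = 3.05×10^5, ε/D = 2.00×10^-4 → f = 0.01603 (Haaland)
Major: h_f = f(L/D)·V²/2g = 0.01603·4300·0.1186 = 8.176 m
Minor: ΣK = 0.970; h_m = ΣK·V²/2g = 0.1151 m
Total H_L = 8.176 + 0.1151 = 8.291 m

H_L ≈ 8.29 m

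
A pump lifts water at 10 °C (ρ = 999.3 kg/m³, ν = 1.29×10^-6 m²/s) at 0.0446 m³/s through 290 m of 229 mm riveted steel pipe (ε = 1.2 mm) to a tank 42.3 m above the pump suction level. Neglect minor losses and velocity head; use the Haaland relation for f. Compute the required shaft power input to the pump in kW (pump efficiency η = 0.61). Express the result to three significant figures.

P_shaft ≈ 32.0 kW

V = 4Q/(πD²) = 1.083 m/s; Re = 1.92×10^5; ε/D = 0.00524; f = 0.03130
h_f = f(L/D)V²/2g = 2.369 m
Total head H = z + h_f = 42.3 + 2.369 = 44.67 m
P_hyd = ρgQH = 999.3·9.81·0.0446·44.67 = 19.53 kW
P_shaft = P_hyd/η = 19.53/0.61 = 32.02 kW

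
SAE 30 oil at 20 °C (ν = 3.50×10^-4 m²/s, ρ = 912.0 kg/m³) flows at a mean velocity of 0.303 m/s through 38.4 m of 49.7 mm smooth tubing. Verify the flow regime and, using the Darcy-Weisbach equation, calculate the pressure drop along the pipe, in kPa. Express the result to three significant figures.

Δp ≈ 48.1 kPa

Re = VD/ν = 0.303·0.04970/3.50×10^-4 = 43.0 → laminar (Re < 2300)
f = 64/Re = 1.487
h_f = f(L/D)V²/(2g) = 1.487·(38.4/0.04970)·0.303²/(2·9.81) = 5.378 m
Δp = ρg·h_f = 912.0·9.81·5.378 = 48.11 kPa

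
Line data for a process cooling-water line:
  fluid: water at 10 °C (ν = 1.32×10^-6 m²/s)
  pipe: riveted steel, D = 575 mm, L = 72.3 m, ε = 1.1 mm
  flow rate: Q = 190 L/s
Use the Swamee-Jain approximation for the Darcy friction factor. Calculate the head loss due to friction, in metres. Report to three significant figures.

V = 4Q/(πD²) = 4·0.190/(π·0.575²) = 0.7317 m/s
Re = VD/ν = 0.7317·0.575/1.32×10^-6 = 3.19×10^5 → turbulent
ε/D = 1.1/575 = 0.00191
Swamee-Jain: f = 0.02388
h_f = f(L/D)V²/(2g) = 0.02388·(72.3/0.575)·0.7317²/(2·9.81) = 0.08192 m

h_f ≈ 0.0819 m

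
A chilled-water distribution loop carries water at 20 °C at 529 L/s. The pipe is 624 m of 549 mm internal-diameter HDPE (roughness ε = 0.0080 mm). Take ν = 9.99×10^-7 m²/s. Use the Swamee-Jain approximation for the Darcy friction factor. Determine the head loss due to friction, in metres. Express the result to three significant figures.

V = 4Q/(πD²) = 4·0.529/(π·0.549²) = 2.235 m/s
Re = VD/ν = 2.235·0.549/9.99×10^-7 = 1.23×10^6 → turbulent
ε/D = 0.0080/549 = 1.46×10^-5
Swamee-Jain: f = 0.01161
h_f = f(L/D)V²/(2g) = 0.01161·(624/0.549)·2.235²/(2·9.81) = 3.360 m

h_f ≈ 3.36 m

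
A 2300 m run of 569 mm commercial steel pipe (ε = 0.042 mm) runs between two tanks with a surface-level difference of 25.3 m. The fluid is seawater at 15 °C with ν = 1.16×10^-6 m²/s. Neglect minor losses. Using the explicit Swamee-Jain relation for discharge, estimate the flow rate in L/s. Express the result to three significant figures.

Q ≈ 795 L/s

Swamee-Jain (Type II): Q = -0.965·√(gD⁵h_f/L)·ln[ε/(3.7D) + √(3.17ν²L/(gD³h_f))]
√(gD⁵h_f/L) = √(9.81·0.569⁵·25.3/2300) = 0.08023
ε/(3.7D) = 1.99×10^-5; √(3.17ν²L/(gD³h_f)) = 1.46×10^-5
Q = -0.965·0.08023·ln(3.460×10^-5) = 0.7952 m³/s
Check: V = 3.13 m/s, Re = 1.53×10^6, f = 0.01263, h_f = 25.4 m ≈ 25.3 m ✓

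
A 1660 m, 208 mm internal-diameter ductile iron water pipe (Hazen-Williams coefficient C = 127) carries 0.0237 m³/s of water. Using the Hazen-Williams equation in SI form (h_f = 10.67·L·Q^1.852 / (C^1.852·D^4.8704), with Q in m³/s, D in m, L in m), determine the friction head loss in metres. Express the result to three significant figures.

h_f = 10.67·1660·0.0237^1.852 / (127^1.852·0.208^4.8704) = 4.606 m

h_f ≈ 4.61 m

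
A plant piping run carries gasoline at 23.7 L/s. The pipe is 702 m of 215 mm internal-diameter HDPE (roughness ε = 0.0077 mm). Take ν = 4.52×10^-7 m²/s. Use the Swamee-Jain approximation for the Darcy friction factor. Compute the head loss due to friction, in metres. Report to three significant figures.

V = 4Q/(πD²) = 4·0.0237/(π·0.215²) = 0.6528 m/s
Re = VD/ν = 0.6528·0.215/4.52×10^-7 = 3.11×10^5 → turbulent
ε/D = 0.0077/215 = 3.58×10^-5
Swamee-Jain: f = 0.01470
h_f = f(L/D)V²/(2g) = 0.01470·(702/0.215)·0.6528²/(2·9.81) = 1.042 m

h_f ≈ 1.04 m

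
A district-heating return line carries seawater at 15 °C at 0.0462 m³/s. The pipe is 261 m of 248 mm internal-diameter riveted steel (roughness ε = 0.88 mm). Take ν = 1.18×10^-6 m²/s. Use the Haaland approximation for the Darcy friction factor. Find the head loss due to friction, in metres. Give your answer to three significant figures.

V = 4Q/(πD²) = 4·0.0462/(π·0.248²) = 0.9564 m/s
Re = VD/ν = 0.9564·0.248/1.18×10^-6 = 2.01×10^5 → turbulent
ε/D = 0.88/248 = 0.00355
Haaland: f = 0.02804
h_f = f(L/D)V²/(2g) = 0.02804·(261/0.248)·0.9564²/(2·9.81) = 1.376 m

h_f ≈ 1.38 m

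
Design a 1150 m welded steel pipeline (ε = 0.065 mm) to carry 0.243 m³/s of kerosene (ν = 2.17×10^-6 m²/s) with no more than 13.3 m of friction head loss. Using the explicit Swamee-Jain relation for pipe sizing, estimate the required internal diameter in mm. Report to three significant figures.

Swamee-Jain (Type III): D = 0.66·[ε^1.25·(LQ²/(gh_f))^4.75 + ν·Q^9.4·(L/(gh_f))^5.2]^0.04
LQ²/(gh_f) = 0.5205; L/(gh_f) = 8.814
Term 1 = ε^1.25·(…)^4.75 = 2.62×10^-7; Term 2 = ν·Q^9.4·(…)^5.2 = 2.99×10^-7
D = 0.66·(2.62×10^-7 + 2.99×10^-7)^0.04 = 0.3711 m = 371 mm
Check: V = 2.25 m/s, Re = 3.84×10^5, f = 0.01567, h_f = 12.5 m ≈ 13.3 m ✓

D ≈ 371 mm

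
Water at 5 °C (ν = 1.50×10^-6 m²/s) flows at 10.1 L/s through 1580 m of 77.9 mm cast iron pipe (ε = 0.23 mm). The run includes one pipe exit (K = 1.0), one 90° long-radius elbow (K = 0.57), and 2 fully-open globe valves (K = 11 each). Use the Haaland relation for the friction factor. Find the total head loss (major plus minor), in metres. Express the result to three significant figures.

V = 4Q/(πD²) = 2.119 m/s; V²/2g = 0.2289 m
Re = 1.10×10^5, ε/D = 0.00295 → f = 0.02718 (Haaland)
Major: h_f = f(L/D)·V²/2g = 0.02718·20282·0.2289 = 126.2 m
Minor: ΣK = 23.6; h_m = ΣK·V²/2g = 5.395 m
Total H_L = 126.2 + 5.395 = 131.6 m

H_L ≈ 132 m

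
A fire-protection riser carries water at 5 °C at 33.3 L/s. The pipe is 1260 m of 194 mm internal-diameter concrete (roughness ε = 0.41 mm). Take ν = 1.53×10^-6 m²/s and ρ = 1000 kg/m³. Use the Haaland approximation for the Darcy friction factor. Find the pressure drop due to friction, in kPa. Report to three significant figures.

V = 4Q/(πD²) = 4·0.0333/(π·0.194²) = 1.127 m/s
Re = VD/ν = 1.127·0.194/1.53×10^-6 = 1.43×10^5 → turbulent
ε/D = 0.41/194 = 0.00211
Haaland: f = 0.02486
h_f = f(L/D)V²/(2g) = 0.02486·(1260/0.194)·1.127²/(2·9.81) = 10.44 m
Δp = ρg·h_f = 1000·9.81·10.44 = 102.5 kPa

Δp ≈ 102 kPa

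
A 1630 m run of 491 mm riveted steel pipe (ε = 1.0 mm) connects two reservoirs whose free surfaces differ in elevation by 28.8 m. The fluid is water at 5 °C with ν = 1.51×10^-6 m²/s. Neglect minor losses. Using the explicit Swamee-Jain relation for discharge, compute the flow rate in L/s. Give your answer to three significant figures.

Swamee-Jain (Type II): Q = -0.965·√(gD⁵h_f/L)·ln[ε/(3.7D) + √(3.17ν²L/(gD³h_f))]
√(gD⁵h_f/L) = √(9.81·0.491⁵·28.8/1630) = 0.07033
ε/(3.7D) = 5.50×10^-4; √(3.17ν²L/(gD³h_f)) = 1.88×10^-5
Q = -0.965·0.07033·ln(5.692×10^-4) = 0.5071 m³/s
Check: V = 2.68 m/s, Re = 8.71×10^5, f = 0.02382, h_f = 28.9 m ≈ 28.8 m ✓

Q ≈ 507 L/s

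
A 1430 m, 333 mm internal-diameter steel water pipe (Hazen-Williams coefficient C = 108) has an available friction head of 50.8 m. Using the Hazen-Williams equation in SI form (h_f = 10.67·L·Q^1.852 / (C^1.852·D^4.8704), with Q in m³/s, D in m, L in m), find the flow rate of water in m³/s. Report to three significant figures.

Q ≈ 0.275 m³/s

Rearranging: Q = [h_f·C^1.852·D^4.8704 / (10.67·L)]^(1/1.852)
Q = [50.8·108^1.852·0.333^4.8704 / (10.67·1430)]^0.540 = 0.2753 m³/s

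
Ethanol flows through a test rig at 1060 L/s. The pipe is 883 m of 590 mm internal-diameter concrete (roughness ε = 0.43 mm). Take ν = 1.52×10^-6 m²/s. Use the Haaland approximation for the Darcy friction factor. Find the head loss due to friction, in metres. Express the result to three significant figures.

V = 4Q/(πD²) = 4·1.06/(π·0.590²) = 3.877 m/s
Re = VD/ν = 3.877·0.590/1.52×10^-6 = 1.50×10^6 → turbulent
ε/D = 0.43/590 = 7.29×10^-4
Haaland: f = 0.01847
h_f = f(L/D)V²/(2g) = 0.01847·(883/0.590)·3.877²/(2·9.81) = 21.18 m

h_f ≈ 21.2 m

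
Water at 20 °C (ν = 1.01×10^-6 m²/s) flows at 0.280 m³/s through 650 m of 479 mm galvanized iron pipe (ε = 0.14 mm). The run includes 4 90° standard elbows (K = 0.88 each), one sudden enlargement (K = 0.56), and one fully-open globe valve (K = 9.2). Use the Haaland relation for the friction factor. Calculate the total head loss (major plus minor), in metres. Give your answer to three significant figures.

H_L ≈ 4.26 m

V = 4Q/(πD²) = 1.554 m/s; V²/2g = 0.1231 m
Re = 7.37×10^5, ε/D = 2.92×10^-4 → f = 0.01574 (Haaland)
Major: h_f = f(L/D)·V²/2g = 0.01574·1357·0.1231 = 2.628 m
Minor: ΣK = 13.3; h_m = ΣK·V²/2g = 1.634 m
Total H_L = 2.628 + 1.634 = 4.262 m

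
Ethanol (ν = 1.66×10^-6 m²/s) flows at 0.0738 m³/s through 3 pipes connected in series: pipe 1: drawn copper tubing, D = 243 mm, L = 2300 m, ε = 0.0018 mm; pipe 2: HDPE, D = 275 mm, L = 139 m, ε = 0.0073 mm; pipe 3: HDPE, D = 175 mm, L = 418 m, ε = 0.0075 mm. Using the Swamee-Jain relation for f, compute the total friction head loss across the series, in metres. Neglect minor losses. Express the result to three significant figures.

Pipe 1: V = 1.591 m/s, Re = 2.33×10^5, ε/D = 7.41×10^-6, f = 0.01516, h_1 = f(L/D)V²/2g = 18.51 m
Pipe 2: V = 1.243 m/s, Re = 2.06×10^5, ε/D = 2.65×10^-5, f = 0.01569, h_2 = f(L/D)V²/2g = 0.6241 m
Pipe 3: V = 3.068 m/s, Re = 3.23×10^5, ε/D = 4.29×10^-5, f = 0.01468, h_3 = f(L/D)V²/2g = 16.82 m
Series → Q common, losses add: H = Σh = 35.96 m

H ≈ 36.0 m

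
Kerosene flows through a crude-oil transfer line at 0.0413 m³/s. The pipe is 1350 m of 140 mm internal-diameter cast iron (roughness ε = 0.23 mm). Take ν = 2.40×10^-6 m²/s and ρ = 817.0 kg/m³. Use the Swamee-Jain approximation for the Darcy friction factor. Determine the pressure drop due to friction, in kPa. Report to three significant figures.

Δp ≈ 672 kPa

V = 4Q/(πD²) = 4·0.0413/(π·0.140²) = 2.683 m/s
Re = VD/ν = 2.683·0.140/2.40×10^-6 = 1.57×10^5 → turbulent
ε/D = 0.23/140 = 0.00164
Swamee-Jain: f = 0.02370
h_f = f(L/D)V²/(2g) = 0.02370·(1350/0.140)·2.683²/(2·9.81) = 83.85 m
Δp = ρg·h_f = 817.0·9.81·83.85 = 672.0 kPa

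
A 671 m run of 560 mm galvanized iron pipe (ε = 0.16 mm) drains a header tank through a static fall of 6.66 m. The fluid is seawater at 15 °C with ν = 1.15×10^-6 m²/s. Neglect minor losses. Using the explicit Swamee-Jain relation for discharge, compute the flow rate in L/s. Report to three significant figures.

Q ≈ 656 L/s

Swamee-Jain (Type II): Q = -0.965·√(gD⁵h_f/L)·ln[ε/(3.7D) + √(3.17ν²L/(gD³h_f))]
√(gD⁵h_f/L) = √(9.81·0.560⁵·6.66/671) = 0.07323
ε/(3.7D) = 7.72×10^-5; √(3.17ν²L/(gD³h_f)) = 1.57×10^-5
Q = -0.965·0.07323·ln(9.288×10^-5) = 0.6561 m³/s
Check: V = 2.66 m/s, Re = 1.30×10^6, f = 0.01546, h_f = 6.70 m ≈ 6.66 m ✓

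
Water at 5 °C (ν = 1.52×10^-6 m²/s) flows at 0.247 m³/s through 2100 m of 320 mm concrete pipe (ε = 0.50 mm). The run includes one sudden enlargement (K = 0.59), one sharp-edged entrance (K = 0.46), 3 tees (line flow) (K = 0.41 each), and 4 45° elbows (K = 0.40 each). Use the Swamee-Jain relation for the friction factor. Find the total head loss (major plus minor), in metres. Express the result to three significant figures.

V = 4Q/(πD²) = 3.071 m/s; V²/2g = 0.4807 m
Re = 6.47×10^5, ε/D = 0.00156 → f = 0.02240 (Swamee-Jain)
Major: h_f = f(L/D)·V²/2g = 0.02240·6562·0.4807 = 70.66 m
Minor: ΣK = 3.88; h_m = ΣK·V²/2g = 1.865 m
Total H_L = 70.66 + 1.865 = 72.53 m

H_L ≈ 72.5 m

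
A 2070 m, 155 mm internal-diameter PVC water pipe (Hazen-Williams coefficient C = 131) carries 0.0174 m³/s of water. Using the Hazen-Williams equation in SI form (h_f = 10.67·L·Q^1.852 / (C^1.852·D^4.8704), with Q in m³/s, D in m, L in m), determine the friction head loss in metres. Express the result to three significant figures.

h_f = 10.67·2070·0.0174^1.852 / (131^1.852·0.155^4.8704) = 12.82 m

h_f ≈ 12.8 m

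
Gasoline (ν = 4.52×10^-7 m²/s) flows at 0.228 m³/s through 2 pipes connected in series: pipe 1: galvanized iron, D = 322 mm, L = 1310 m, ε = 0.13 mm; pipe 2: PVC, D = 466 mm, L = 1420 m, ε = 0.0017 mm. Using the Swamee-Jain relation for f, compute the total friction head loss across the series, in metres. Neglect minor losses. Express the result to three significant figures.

H ≈ 29.6 m

Pipe 1: V = 2.800 m/s, Re = 1.99×10^6, ε/D = 4.04×10^-4, f = 0.01630, h_1 = f(L/D)V²/2g = 26.50 m
Pipe 2: V = 1.337 m/s, Re = 1.38×10^6, ε/D = 3.65×10^-6, f = 0.01112, h_2 = f(L/D)V²/2g = 3.086 m
Series → Q common, losses add: H = Σh = 29.59 m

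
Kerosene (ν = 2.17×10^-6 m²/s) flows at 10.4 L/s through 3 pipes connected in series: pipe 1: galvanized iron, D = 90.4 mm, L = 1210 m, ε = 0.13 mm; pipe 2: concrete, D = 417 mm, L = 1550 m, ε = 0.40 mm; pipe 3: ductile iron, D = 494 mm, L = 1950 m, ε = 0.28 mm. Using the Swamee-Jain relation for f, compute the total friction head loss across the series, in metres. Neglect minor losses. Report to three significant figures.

H ≈ 44.1 m

Pipe 1: V = 1.620 m/s, Re = 6.75×10^4, ε/D = 0.00144, f = 0.02458, h_1 = f(L/D)V²/2g = 44.03 m
Pipe 2: V = 0.07615 m/s, Re = 1.46×10^4, ε/D = 9.59×10^-4, f = 0.02989, h_2 = f(L/D)V²/2g = 0.03284 m
Pipe 3: V = 0.05426 m/s, Re = 1.24×10^4, ε/D = 5.67×10^-4, f = 0.03033, h_3 = f(L/D)V²/2g = 0.01796 m
Series → Q common, losses add: H = Σh = 44.08 m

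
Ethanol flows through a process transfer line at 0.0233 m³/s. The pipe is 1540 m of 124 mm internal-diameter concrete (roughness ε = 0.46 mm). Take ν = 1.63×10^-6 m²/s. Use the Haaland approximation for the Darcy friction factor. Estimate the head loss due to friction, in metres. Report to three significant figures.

h_f ≈ 67.3 m

V = 4Q/(πD²) = 4·0.0233/(π·0.124²) = 1.929 m/s
Re = VD/ν = 1.929·0.124/1.63×10^-6 = 1.47×10^5 → turbulent
ε/D = 0.46/124 = 0.00371
Haaland: f = 0.02856
h_f = f(L/D)V²/(2g) = 0.02856·(1540/0.124)·1.929²/(2·9.81) = 67.30 m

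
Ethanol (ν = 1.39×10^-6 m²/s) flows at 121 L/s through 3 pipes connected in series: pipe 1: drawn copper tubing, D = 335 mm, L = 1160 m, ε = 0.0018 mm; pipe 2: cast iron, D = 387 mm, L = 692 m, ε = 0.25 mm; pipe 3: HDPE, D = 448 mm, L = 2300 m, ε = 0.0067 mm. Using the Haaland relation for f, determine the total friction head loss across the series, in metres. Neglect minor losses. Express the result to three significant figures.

H ≈ 8.83 m

Pipe 1: V = 1.373 m/s, Re = 3.31×10^5, ε/D = 5.37×10^-6, f = 0.01413, h_1 = f(L/D)V²/2g = 4.699 m
Pipe 2: V = 1.029 m/s, Re = 2.86×10^5, ε/D = 6.46×10^-4, f = 0.01892, h_2 = f(L/D)V²/2g = 1.825 m
Pipe 3: V = 0.7676 m/s, Re = 2.47×10^5, ε/D = 1.50×10^-5, f = 0.01498, h_3 = f(L/D)V²/2g = 2.310 m
Series → Q common, losses add: H = Σh = 8.834 m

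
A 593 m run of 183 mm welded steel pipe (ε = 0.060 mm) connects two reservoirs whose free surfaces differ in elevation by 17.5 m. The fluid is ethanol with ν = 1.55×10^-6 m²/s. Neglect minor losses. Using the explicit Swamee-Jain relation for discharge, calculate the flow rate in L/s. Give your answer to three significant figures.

Q ≈ 65.3 L/s

Swamee-Jain (Type II): Q = -0.965·√(gD⁵h_f/L)·ln[ε/(3.7D) + √(3.17ν²L/(gD³h_f))]
√(gD⁵h_f/L) = √(9.81·0.183⁵·17.5/593) = 0.007708
ε/(3.7D) = 8.86×10^-5; √(3.17ν²L/(gD³h_f)) = 6.55×10^-5
Q = -0.965·0.007708·ln(1.541×10^-4) = 0.06529 m³/s
Check: V = 2.48 m/s, Re = 2.93×10^5, f = 0.01729, h_f = 17.6 m ≈ 17.5 m ✓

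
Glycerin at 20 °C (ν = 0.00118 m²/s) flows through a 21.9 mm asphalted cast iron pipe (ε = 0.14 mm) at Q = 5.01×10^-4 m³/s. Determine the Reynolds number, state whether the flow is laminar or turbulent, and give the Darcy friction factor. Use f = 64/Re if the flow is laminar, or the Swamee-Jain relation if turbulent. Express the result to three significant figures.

Re ≈ 24.7; laminar; f = 64/Re ≈ 2.59

V = 4Q/(πD²) = 1.330 m/s
Re = VD/ν = 1.330·0.0219/0.00118 = 24.7
Re < 2300 → laminar → f = 64/Re = 2.593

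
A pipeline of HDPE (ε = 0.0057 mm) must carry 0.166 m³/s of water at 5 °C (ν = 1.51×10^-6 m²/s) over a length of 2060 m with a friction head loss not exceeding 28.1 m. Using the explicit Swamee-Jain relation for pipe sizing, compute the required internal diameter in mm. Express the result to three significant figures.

D ≈ 299 mm

Swamee-Jain (Type III): D = 0.66·[ε^1.25·(LQ²/(gh_f))^4.75 + ν·Q^9.4·(L/(gh_f))^5.2]^0.04
LQ²/(gh_f) = 0.2059; L/(gh_f) = 7.473
Term 1 = ε^1.25·(…)^4.75 = 1.53×10^-10; Term 2 = ν·Q^9.4·(…)^5.2 = 2.46×10^-9
D = 0.66·(1.53×10^-10 + 2.46×10^-9)^0.04 = 0.2994 m = 299 mm
Check: V = 2.36 m/s, Re = 4.68×10^5, f = 0.01354, h_f = 26.4 m ≈ 28.1 m ✓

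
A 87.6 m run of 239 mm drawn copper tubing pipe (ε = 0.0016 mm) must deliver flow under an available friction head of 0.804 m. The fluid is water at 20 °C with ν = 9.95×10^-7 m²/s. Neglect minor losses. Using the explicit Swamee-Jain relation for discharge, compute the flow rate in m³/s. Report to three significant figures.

Swamee-Jain (Type II): Q = -0.965·√(gD⁵h_f/L)·ln[ε/(3.7D) + √(3.17ν²L/(gD³h_f))]
√(gD⁵h_f/L) = √(9.81·0.239⁵·0.804/87.6) = 0.008379
ε/(3.7D) = 1.81×10^-6; √(3.17ν²L/(gD³h_f)) = 5.05×10^-5
Q = -0.965·0.008379·ln(5.234×10^-5) = 0.07971 m³/s
Check: V = 1.78 m/s, Re = 4.27×10^5, f = 0.01357, h_f = 0.800 m ≈ 0.804 m ✓

Q ≈ 0.0797 m³/s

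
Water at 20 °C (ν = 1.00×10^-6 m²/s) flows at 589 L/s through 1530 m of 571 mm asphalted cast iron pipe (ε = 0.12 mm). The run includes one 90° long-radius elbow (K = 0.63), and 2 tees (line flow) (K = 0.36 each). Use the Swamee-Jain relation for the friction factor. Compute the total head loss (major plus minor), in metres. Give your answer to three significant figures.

V = 4Q/(πD²) = 2.300 m/s; V²/2g = 0.2697 m
Re = 1.31×10^6, ε/D = 2.10×10^-4 → f = 0.01468 (Swamee-Jain)
Major: h_f = f(L/D)·V²/2g = 0.01468·2680·0.2697 = 10.61 m
Minor: ΣK = 1.35; h_m = ΣK·V²/2g = 0.3640 m
Total H_L = 10.61 + 0.3640 = 10.97 m

H_L ≈ 11.0 m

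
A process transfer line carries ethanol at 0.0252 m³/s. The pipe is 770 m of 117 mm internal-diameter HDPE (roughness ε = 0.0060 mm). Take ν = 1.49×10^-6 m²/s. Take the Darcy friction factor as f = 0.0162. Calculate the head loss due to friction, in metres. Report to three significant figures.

V = 4Q/(πD²) = 4·0.0252/(π·0.117²) = 2.344 m/s
h_f = f(L/D)V²/(2g) = 0.01620·(770/0.117)·2.344²/(2·9.81) = 29.85 m

h_f ≈ 29.9 m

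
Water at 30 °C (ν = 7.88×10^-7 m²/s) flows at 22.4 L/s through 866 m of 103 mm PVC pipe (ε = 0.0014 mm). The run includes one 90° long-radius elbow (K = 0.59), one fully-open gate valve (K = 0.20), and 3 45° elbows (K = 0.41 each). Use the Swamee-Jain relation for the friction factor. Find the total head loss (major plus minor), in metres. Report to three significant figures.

H_L ≈ 44.5 m

V = 4Q/(πD²) = 2.688 m/s; V²/2g = 0.3684 m
Re = 3.51×10^5, ε/D = 1.36×10^-5 → f = 0.01413 (Swamee-Jain)
Major: h_f = f(L/D)·V²/2g = 0.01413·8408·0.3684 = 43.77 m
Minor: ΣK = 2.02; h_m = ΣK·V²/2g = 0.7441 m
Total H_L = 43.77 + 0.7441 = 44.51 m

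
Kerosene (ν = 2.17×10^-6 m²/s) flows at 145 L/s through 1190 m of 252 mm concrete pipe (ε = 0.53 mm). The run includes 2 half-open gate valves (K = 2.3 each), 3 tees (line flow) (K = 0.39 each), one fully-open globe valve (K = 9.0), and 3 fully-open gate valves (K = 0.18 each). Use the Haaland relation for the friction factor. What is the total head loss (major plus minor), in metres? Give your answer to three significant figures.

V = 4Q/(πD²) = 2.907 m/s; V²/2g = 0.4308 m
Re = 3.38×10^5, ε/D = 0.00210 → f = 0.02424 (Haaland)
Major: h_f = f(L/D)·V²/2g = 0.02424·4722·0.4308 = 49.31 m
Minor: ΣK = 15.3; h_m = ΣK·V²/2g = 6.595 m
Total H_L = 49.31 + 6.595 = 55.91 m

H_L ≈ 55.9 m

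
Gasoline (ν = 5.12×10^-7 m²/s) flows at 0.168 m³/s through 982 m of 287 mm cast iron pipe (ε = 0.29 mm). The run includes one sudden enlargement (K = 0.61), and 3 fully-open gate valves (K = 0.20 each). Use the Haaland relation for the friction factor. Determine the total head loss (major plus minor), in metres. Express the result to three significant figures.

H_L ≈ 23.8 m

V = 4Q/(πD²) = 2.597 m/s; V²/2g = 0.3437 m
Re = 1.46×10^6, ε/D = 0.00101 → f = 0.01991 (Haaland)
Major: h_f = f(L/D)·V²/2g = 0.01991·3422·0.3437 = 23.41 m
Minor: ΣK = 1.21; h_m = ΣK·V²/2g = 0.4159 m
Total H_L = 23.41 + 0.4159 = 23.83 m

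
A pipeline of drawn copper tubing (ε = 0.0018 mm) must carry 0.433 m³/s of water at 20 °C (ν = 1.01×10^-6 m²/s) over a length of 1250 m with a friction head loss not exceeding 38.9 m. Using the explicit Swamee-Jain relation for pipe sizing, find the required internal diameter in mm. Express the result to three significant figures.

Swamee-Jain (Type III): D = 0.66·[ε^1.25·(LQ²/(gh_f))^4.75 + ν·Q^9.4·(L/(gh_f))^5.2]^0.04
LQ²/(gh_f) = 0.6141; L/(gh_f) = 3.276
Term 1 = ε^1.25·(…)^4.75 = 6.51×10^-9; Term 2 = ν·Q^9.4·(…)^5.2 = 1.85×10^-7
D = 0.66·(6.51×10^-9 + 1.85×10^-7)^0.04 = 0.3555 m = 355 mm
Check: V = 4.36 m/s, Re = 1.54×10^6, f = 0.01098, h_f = 37.4 m ≈ 38.9 m ✓

D ≈ 355 mm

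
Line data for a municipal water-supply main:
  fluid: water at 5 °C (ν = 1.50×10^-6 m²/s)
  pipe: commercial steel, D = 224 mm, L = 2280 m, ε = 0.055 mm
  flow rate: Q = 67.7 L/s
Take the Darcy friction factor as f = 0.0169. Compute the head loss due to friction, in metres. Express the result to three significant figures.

V = 4Q/(πD²) = 4·0.0677/(π·0.224²) = 1.718 m/s
h_f = f(L/D)V²/(2g) = 0.01690·(2280/0.224)·1.718²/(2·9.81) = 25.87 m

h_f ≈ 25.9 m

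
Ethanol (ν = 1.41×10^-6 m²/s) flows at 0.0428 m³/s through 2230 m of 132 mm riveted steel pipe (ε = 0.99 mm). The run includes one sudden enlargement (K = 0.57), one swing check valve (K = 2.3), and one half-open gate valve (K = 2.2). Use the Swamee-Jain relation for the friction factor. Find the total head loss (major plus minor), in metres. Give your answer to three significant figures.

H_L ≈ 296 m

V = 4Q/(πD²) = 3.128 m/s; V²/2g = 0.4986 m
Re = 2.93×10^5, ε/D = 0.00750 → f = 0.03484 (Swamee-Jain)
Major: h_f = f(L/D)·V²/2g = 0.03484·16894·0.4986 = 293.5 m
Minor: ΣK = 5.07; h_m = ΣK·V²/2g = 2.528 m
Total H_L = 293.5 + 2.528 = 296.0 m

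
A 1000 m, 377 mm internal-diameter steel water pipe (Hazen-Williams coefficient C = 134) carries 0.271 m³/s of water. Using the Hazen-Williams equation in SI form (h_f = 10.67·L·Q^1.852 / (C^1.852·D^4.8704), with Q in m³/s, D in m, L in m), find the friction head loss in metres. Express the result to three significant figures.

h_f = 10.67·1000·0.271^1.852 / (134^1.852·0.377^4.8704) = 12.65 m

h_f ≈ 12.6 m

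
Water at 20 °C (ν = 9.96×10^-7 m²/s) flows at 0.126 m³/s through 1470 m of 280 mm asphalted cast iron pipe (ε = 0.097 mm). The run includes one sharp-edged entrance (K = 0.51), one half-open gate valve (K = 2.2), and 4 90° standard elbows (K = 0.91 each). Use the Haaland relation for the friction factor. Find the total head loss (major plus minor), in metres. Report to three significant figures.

H_L ≈ 19.7 m

V = 4Q/(πD²) = 2.046 m/s; V²/2g = 0.2134 m
Re = 5.75×10^5, ε/D = 3.46×10^-4 → f = 0.01639 (Haaland)
Major: h_f = f(L/D)·V²/2g = 0.01639·5250·0.2134 = 18.36 m
Minor: ΣK = 6.35; h_m = ΣK·V²/2g = 1.355 m
Total H_L = 18.36 + 1.355 = 19.72 m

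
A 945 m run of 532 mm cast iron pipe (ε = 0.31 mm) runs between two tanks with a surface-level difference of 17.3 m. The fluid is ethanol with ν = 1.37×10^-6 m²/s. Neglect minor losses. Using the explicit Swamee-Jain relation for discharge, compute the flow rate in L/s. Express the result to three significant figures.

Q ≈ 732 L/s

Swamee-Jain (Type II): Q = -0.965·√(gD⁵h_f/L)·ln[ε/(3.7D) + √(3.17ν²L/(gD³h_f))]
√(gD⁵h_f/L) = √(9.81·0.532⁵·17.3/945) = 0.08748
ε/(3.7D) = 1.57×10^-4; √(3.17ν²L/(gD³h_f)) = 1.48×10^-5
Q = -0.965·0.08748·ln(1.723×10^-4) = 0.7316 m³/s
Check: V = 3.29 m/s, Re = 1.28×10^6, f = 0.01773, h_f = 17.4 m ≈ 17.3 m ✓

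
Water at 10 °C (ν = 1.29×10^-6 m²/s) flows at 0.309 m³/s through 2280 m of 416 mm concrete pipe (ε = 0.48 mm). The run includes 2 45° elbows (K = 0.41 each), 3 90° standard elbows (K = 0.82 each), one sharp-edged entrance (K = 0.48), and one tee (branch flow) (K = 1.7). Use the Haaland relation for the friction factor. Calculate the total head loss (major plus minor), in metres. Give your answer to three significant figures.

H_L ≈ 31.3 m

V = 4Q/(πD²) = 2.273 m/s; V²/2g = 0.2634 m
Re = 7.33×10^5, ε/D = 0.00115 → f = 0.02070 (Haaland)
Major: h_f = f(L/D)·V²/2g = 0.02070·5481·0.2634 = 29.89 m
Minor: ΣK = 5.46; h_m = ΣK·V²/2g = 1.438 m
Total H_L = 29.89 + 1.438 = 31.33 m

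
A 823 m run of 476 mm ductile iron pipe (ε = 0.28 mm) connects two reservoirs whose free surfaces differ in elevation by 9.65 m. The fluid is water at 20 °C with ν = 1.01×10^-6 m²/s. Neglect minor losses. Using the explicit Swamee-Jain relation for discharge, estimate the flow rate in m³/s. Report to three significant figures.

Q ≈ 0.443 m³/s

Swamee-Jain (Type II): Q = -0.965·√(gD⁵h_f/L)·ln[ε/(3.7D) + √(3.17ν²L/(gD³h_f))]
√(gD⁵h_f/L) = √(9.81·0.476⁵·9.65/823) = 0.05302
ε/(3.7D) = 1.59×10^-4; √(3.17ν²L/(gD³h_f)) = 1.61×10^-5
Q = -0.965·0.05302·ln(1.751×10^-4) = 0.4425 m³/s
Check: V = 2.49 m/s, Re = 1.17×10^6, f = 0.01780, h_f = 9.70 m ≈ 9.65 m ✓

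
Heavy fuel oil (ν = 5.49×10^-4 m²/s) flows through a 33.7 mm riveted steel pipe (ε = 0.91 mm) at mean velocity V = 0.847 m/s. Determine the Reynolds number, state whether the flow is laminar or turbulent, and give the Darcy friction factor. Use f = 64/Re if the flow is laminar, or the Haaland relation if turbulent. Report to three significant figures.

Re ≈ 52.0; laminar; f = 64/Re ≈ 1.23

Re = VD/ν = 0.8470·0.0337/5.49×10^-4 = 52.0
Re < 2300 → laminar → f = 64/Re = 1.231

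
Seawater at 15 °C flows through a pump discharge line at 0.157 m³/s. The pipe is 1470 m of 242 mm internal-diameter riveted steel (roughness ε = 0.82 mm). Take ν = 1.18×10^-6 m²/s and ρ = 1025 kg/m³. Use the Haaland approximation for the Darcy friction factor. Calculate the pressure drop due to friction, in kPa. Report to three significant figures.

V = 4Q/(πD²) = 4·0.157/(π·0.242²) = 3.413 m/s
Re = VD/ν = 3.413·0.242/1.18×10^-6 = 7.00×10^5 → turbulent
ε/D = 0.82/242 = 0.00339
Haaland: f = 0.02730
h_f = f(L/D)V²/(2g) = 0.02730·(1470/0.242)·3.413²/(2·9.81) = 98.47 m
Δp = ρg·h_f = 1025·9.81·98.47 = 990.2 kPa

Δp ≈ 990 kPa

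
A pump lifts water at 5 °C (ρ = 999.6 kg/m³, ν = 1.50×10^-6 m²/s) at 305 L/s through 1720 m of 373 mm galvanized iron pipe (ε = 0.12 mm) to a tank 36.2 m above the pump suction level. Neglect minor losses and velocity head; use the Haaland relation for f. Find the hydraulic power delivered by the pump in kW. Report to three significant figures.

P_hyd ≈ 196 kW

V = 4Q/(πD²) = 2.791 m/s; Re = 6.94×10^5; ε/D = 3.22×10^-4; f = 0.01604
h_f = f(L/D)V²/2g = 29.37 m
Total head H = z + h_f = 36.2 + 29.37 = 65.57 m
P_hyd = ρgQH = 999.6·9.81·0.305·65.57 = 196.1 kW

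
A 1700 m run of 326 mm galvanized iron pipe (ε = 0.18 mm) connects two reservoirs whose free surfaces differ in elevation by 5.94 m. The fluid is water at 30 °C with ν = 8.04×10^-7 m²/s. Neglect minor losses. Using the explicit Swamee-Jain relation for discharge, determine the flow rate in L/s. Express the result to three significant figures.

Swamee-Jain (Type II): Q = -0.965·√(gD⁵h_f/L)·ln[ε/(3.7D) + √(3.17ν²L/(gD³h_f))]
√(gD⁵h_f/L) = √(9.81·0.326⁵·5.94/1700) = 0.01123
ε/(3.7D) = 1.49×10^-4; √(3.17ν²L/(gD³h_f)) = 4.15×10^-5
Q = -0.965·0.01123·ln(1.908×10^-4) = 0.09285 m³/s
Check: V = 1.11 m/s, Re = 4.51×10^5, f = 0.01819, h_f = 5.98 m ≈ 5.94 m ✓

Q ≈ 92.8 L/s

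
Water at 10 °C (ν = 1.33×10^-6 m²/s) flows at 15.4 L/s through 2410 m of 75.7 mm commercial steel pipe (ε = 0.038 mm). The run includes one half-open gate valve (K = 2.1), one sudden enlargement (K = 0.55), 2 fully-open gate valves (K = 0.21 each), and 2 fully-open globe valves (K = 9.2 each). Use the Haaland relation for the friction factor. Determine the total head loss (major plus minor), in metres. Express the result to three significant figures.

H_L ≈ 368 m

V = 4Q/(πD²) = 3.422 m/s; V²/2g = 0.5967 m
Re = 1.95×10^5, ε/D = 5.02×10^-4 → f = 0.01869 (Haaland)
Major: h_f = f(L/D)·V²/2g = 0.01869·31836·0.5967 = 355.1 m
Minor: ΣK = 21.5; h_m = ΣK·V²/2g = 12.81 m
Total H_L = 355.1 + 12.81 = 367.9 m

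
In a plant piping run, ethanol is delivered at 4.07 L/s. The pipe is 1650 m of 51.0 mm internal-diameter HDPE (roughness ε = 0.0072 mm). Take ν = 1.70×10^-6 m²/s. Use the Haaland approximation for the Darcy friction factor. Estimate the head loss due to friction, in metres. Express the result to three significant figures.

V = 4Q/(πD²) = 4·0.00407/(π·0.0510²) = 1.992 m/s
Re = VD/ν = 1.992·0.0510/1.70×10^-6 = 5.98×10^4 → turbulent
ε/D = 0.0072/51.0 = 1.41×10^-4
Haaland: f = 0.02036
h_f = f(L/D)V²/(2g) = 0.02036·(1650/0.0510)·1.992²/(2·9.81) = 133.3 m

h_f ≈ 133 m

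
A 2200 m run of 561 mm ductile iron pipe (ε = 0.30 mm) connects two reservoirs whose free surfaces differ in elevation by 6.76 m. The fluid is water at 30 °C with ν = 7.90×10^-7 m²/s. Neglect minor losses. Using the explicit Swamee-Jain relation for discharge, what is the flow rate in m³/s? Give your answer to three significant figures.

Q ≈ 0.344 m³/s

Swamee-Jain (Type II): Q = -0.965·√(gD⁵h_f/L)·ln[ε/(3.7D) + √(3.17ν²L/(gD³h_f))]
√(gD⁵h_f/L) = √(9.81·0.561⁵·6.76/2200) = 0.04093
ε/(3.7D) = 1.45×10^-4; √(3.17ν²L/(gD³h_f)) = 1.93×10^-5
Q = -0.965·0.04093·ln(1.638×10^-4) = 0.3443 m³/s
Check: V = 1.39 m/s, Re = 9.89×10^5, f = 0.01754, h_f = 6.80 m ≈ 6.76 m ✓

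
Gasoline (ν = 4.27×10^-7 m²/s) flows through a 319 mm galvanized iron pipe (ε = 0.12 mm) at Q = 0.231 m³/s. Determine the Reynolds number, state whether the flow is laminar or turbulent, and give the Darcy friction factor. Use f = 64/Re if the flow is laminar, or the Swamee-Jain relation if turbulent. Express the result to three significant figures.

Re ≈ 2.16×10^6; turbulent; f ≈ 0.0161

V = 4Q/(πD²) = 2.890 m/s
Re = VD/ν = 2.890·0.319/4.27×10^-7 = 2.16×10^6
Re > 4000 → turbulent; ε/D = 3.76×10^-4
Swamee-Jain: f = 0.01605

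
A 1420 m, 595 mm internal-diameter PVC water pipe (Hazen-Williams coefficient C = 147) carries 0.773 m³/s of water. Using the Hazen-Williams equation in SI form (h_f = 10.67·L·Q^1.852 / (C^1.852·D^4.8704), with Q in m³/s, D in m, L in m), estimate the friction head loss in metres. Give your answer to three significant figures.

h_f = 10.67·1420·0.773^1.852 / (147^1.852·0.595^4.8704) = 11.42 m

h_f ≈ 11.4 m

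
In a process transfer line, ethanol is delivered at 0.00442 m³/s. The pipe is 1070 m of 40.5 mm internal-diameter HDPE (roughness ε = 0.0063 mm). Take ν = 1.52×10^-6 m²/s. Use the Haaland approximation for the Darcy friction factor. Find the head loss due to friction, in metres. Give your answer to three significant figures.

h_f ≈ 298 m

V = 4Q/(πD²) = 4·0.00442/(π·0.0405²) = 3.431 m/s
Re = VD/ν = 3.431·0.0405/1.52×10^-6 = 9.14×10^4 → turbulent
ε/D = 0.0063/40.5 = 1.56×10^-4
Haaland: f = 0.01883
h_f = f(L/D)V²/(2g) = 0.01883·(1070/0.0405)·3.431²/(2·9.81) = 298.4 m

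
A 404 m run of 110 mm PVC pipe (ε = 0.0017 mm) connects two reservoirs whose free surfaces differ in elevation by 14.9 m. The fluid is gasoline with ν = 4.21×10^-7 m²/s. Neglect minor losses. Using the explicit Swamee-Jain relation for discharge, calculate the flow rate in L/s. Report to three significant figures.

Q ≈ 23.7 L/s

Swamee-Jain (Type II): Q = -0.965·√(gD⁵h_f/L)·ln[ε/(3.7D) + √(3.17ν²L/(gD³h_f))]
√(gD⁵h_f/L) = √(9.81·0.110⁵·14.9/404) = 0.002414
ε/(3.7D) = 4.18×10^-6; √(3.17ν²L/(gD³h_f)) = 3.42×10^-5
Q = -0.965·0.002414·ln(3.833×10^-5) = 0.02369 m³/s
Check: V = 2.49 m/s, Re = 6.51×10^5, f = 0.01278, h_f = 14.9 m ≈ 14.9 m ✓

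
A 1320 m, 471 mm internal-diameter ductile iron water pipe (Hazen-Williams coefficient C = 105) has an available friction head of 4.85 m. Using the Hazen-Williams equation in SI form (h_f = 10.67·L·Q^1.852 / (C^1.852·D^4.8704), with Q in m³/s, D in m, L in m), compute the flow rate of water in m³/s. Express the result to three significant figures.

Rearranging: Q = [h_f·C^1.852·D^4.8704 / (10.67·L)]^(1/1.852)
Q = [4.85·105^1.852·0.471^4.8704 / (10.67·1320)]^0.540 = 0.1956 m³/s

Q ≈ 0.196 m³/s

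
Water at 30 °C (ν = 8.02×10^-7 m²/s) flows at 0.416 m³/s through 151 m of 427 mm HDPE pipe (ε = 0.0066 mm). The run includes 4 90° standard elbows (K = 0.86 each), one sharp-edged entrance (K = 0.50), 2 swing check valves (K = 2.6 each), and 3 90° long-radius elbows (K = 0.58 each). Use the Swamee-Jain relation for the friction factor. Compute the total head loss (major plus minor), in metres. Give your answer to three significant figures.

V = 4Q/(πD²) = 2.905 m/s; V²/2g = 0.4301 m
Re = 1.55×10^6, ε/D = 1.55×10^-5 → f = 0.01128 (Swamee-Jain)
Major: h_f = f(L/D)·V²/2g = 0.01128·353.6·0.4301 = 1.716 m
Minor: ΣK = 10.9; h_m = ΣK·V²/2g = 4.680 m
Total H_L = 1.716 + 4.680 = 6.396 m

H_L ≈ 6.40 m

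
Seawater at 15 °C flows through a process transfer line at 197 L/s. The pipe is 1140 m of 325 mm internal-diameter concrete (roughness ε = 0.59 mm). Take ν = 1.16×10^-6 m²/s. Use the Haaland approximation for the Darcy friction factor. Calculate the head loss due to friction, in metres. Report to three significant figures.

h_f ≈ 23.3 m

V = 4Q/(πD²) = 4·0.197/(π·0.325²) = 2.375 m/s
Re = VD/ν = 2.375·0.325/1.16×10^-6 = 6.65×10^5 → turbulent
ε/D = 0.59/325 = 0.00182
Haaland: f = 0.02313
h_f = f(L/D)V²/(2g) = 0.02313·(1140/0.325)·2.375²/(2·9.81) = 23.32 m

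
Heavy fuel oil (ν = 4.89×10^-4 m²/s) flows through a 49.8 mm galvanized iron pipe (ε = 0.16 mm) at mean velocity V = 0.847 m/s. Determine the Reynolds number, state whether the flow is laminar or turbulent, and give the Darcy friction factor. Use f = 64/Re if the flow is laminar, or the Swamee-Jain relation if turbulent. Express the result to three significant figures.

Re = VD/ν = 0.8470·0.0498/4.89×10^-4 = 86.3
Re < 2300 → laminar → f = 64/Re = 0.7420

Re ≈ 86.3; laminar; f = 64/Re ≈ 0.742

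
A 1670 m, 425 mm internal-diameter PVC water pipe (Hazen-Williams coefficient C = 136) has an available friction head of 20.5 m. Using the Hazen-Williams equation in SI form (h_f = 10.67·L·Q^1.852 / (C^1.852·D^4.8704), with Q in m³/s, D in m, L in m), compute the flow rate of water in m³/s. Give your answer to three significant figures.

Rearranging: Q = [h_f·C^1.852·D^4.8704 / (10.67·L)]^(1/1.852)
Q = [20.5·136^1.852·0.425^4.8704 / (10.67·1670)]^0.540 = 0.3709 m³/s

Q ≈ 0.371 m³/s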